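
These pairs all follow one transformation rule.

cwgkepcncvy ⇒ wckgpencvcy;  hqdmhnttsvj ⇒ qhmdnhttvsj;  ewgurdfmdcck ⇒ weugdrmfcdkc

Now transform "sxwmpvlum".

Each output is the input with this applied: swap each adjacent pair of characters (1↔2, 3↔4, ...).
For "sxwmpvlum" the result is "xsmwvpulm".

xsmwvpulm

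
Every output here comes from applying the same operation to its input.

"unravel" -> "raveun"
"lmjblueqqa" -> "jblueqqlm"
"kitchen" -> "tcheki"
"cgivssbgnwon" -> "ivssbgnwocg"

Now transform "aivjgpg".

The pattern: delete the last character, then move the first 2 characters to the end (rotate left by 2).
So "aivjgpg" becomes "vjgpai".

vjgpai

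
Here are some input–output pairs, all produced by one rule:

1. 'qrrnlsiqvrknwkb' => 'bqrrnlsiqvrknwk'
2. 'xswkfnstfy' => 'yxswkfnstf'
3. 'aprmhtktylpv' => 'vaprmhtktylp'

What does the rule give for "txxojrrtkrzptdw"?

The pattern: move the last character to the front.
So "txxojrrtkrzptdw" becomes "wtxxojrrtkrzptd".

wtxxojrrtkrzptd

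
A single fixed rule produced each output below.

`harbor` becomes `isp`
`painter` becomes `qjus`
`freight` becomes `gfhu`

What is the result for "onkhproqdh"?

plqpe

In each case the input is transformed by: keep every other character starting from the first (positions 1st, 3rd, 5th, ...), then shift every letter 1 place forward in the alphabet (wrapping around).
Applying that to "onkhproqdh" gives "plqpe".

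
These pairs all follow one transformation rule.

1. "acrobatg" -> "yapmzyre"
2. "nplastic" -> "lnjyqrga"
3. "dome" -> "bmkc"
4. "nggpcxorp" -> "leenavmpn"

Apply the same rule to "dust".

bsqr

The rule is to shift every letter 2 places backward in the alphabet (wrapping around).
Doing the same to "dust": "bsqr".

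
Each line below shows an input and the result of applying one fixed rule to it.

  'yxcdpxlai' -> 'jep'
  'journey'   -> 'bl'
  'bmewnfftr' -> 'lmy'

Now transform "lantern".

uy

The rule is to keep one character in every 3, starting at position 3 (positions 3rd, 6th, 9th, ...), then shift every letter 7 places forward in the alphabet (wrapping around).
"lantern" → "nr" → "uy".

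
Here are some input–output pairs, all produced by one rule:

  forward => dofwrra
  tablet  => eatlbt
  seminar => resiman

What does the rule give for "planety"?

ylpnate

The rule is to swap each adjacent pair of characters (1↔2, 3↔4, ...), then move the last character to the front.
"planety" → "lpnatey" → "ylpnate".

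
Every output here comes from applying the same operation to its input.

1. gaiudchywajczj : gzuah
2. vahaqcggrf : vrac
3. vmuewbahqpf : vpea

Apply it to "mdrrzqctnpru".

mrrt

The pattern: take characters alternately from the front and the back (1st, last, 2nd, 2nd-last, ...), then keep one character in every 3, starting at position 1 (positions 1st, 4th, 7th, ...).
Applying both steps to "mdrrzqctnpru": "mudrrprnztqc", then "mrrt".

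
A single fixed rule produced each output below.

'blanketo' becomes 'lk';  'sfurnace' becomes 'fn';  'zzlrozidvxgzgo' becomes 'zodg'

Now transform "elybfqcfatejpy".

lffe

What's happening: move the last character to the front, then keep one character in every 3, starting at position 3 (positions 3rd, 6th, 9th, ...).
Working it through for "elybfqcfatejpy": intermediate "yelybfqcfatejp", final "lffe".
(Check on "sfurnace": → "esfurnac" → "fn" ✓)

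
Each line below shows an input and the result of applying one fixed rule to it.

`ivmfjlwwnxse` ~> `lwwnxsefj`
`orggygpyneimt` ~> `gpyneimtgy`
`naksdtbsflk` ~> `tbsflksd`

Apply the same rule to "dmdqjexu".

exuqj

Each output is the input with this applied: delete the first 3 characters, then move the first 2 characters to the end (rotate left by 2).
Starting from "dmdqjexu": after the first operation, "qjexu"; after the second, "exuqj".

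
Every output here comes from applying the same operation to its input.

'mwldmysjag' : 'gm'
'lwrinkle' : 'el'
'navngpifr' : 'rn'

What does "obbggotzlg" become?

Rule — move the last character to the front, then keep only the first 2 characters.
Applying both steps to "obbggotzlg": "gobbggotzl", then "go".

go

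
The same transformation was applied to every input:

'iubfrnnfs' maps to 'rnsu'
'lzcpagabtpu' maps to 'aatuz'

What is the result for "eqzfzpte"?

ztez

The rule is to move the first 3 characters to the end (rotate left by 3), then keep every other character starting from the second (positions 2nd, 4th, 6th, ...).
Applying both steps to "eqzfzpte": "fzpteeqz", then "ztez".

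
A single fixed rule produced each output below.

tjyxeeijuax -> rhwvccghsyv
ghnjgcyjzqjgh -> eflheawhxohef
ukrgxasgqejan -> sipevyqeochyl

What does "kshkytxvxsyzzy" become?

iqfiwrvtvqwxxw

The rule is to shift every letter 2 places backward in the alphabet (wrapping around).
Applying that to "kshkytxvxsyzzy" gives "iqfiwrvtvqwxxw".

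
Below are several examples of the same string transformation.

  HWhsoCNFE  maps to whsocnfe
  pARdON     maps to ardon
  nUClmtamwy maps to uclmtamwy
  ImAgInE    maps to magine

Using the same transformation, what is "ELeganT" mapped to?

legant

Looking at the pairs, the operation is to delete the first character, then convert every letter to lowercase.
On "ELeganT": the first step gives "LeganT", and the second then gives "legant".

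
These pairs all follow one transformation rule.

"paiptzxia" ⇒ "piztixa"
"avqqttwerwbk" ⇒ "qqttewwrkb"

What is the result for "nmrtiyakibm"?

The pattern: delete the first 2 characters, then swap each adjacent pair of characters (1↔2, 3↔4, ...).
On "nmrtiyakibm": the first step gives "rtiyakibm", and the second then gives "tryikabim".

tryikabim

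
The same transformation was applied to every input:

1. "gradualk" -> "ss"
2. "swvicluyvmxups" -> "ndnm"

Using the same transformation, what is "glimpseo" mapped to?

The transformation: keep one character in every 3, starting at position 3 (positions 3rd, 6th, 9th, ...), then shift every letter 8 places backward in the alphabet (wrapping around).
"glimpseo" → "ak".

ak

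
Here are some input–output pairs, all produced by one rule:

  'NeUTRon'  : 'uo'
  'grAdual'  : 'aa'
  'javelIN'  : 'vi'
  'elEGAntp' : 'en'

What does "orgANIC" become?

gi

The rule is to keep one character in every 3, starting at position 3 (positions 3rd, 6th, 9th, ...), then convert every letter to lowercase.
For "orgANIC" the result is "gi".
(Check on "grAdual": → "Aa" → "aa" ✓)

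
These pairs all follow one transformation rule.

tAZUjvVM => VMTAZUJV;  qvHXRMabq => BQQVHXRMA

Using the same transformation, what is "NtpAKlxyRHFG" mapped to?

In each case the input is transformed by: move the last 2 characters to the front (rotate right by 2), then convert every letter to uppercase.
Applying both steps to "NtpAKlxyRHFG": "FGNtpAKlxyRH", then "FGNTPAKLXYRH".

FGNTPAKLXYRH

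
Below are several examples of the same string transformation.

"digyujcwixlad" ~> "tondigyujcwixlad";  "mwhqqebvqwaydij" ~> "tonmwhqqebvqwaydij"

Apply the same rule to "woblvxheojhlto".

tonwoblvxheojhlto

In each case the input is transformed by: prepend "ton".
For "woblvxheojhlto" the result is "tonwoblvxheojhlto".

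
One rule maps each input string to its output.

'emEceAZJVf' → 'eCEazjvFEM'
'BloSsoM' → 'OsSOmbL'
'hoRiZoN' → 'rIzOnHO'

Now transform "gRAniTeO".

aNItEoGr

The rule is to flip the case of every letter, then move the first 2 characters to the end (rotate left by 2).
For "gRAniTeO", step one produces "GraNItEo"; step two turns that into "aNItEoGr".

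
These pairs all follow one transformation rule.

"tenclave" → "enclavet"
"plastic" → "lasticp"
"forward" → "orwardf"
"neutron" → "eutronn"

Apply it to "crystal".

What's happening: move the first character to the end.
Doing the same to "crystal": "rystalc".

rystalc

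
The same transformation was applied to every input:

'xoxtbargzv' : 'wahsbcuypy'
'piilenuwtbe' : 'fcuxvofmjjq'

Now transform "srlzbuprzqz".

arasqvcamst

Looking at the pairs, the operation is to shift every letter 1 place forward in the alphabet (wrapping around), then reverse the string.
Working it through for "srlzbuprzqz": intermediate "tsmacvqsara", final "arasqvcamst".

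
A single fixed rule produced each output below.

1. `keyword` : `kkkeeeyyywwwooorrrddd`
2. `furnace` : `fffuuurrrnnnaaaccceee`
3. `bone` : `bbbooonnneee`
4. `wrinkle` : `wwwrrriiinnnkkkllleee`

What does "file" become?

Looking at the pairs, the operation is to repeat every character 3 times.
"file" → "fffiiillleee".

fffiiillleee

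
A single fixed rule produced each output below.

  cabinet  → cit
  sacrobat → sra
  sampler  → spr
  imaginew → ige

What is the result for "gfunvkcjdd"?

The pattern: keep one character in every 3, starting at position 1 (positions 1st, 4th, 7th, ...).
For "gfunvkcjdd" the result is "gncd".

gncd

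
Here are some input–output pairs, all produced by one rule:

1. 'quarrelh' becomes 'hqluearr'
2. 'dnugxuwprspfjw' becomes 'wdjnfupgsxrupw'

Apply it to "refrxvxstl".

The transformation: take characters alternately from the front and the back (1st, last, 2nd, 2nd-last, ...), then swap each adjacent pair of characters (1↔2, 3↔4, ...).
On "refrxvxstl": the first step gives "rletfsrxxv", and the second then gives "lrtesfxrvx".

lrtesfxrvx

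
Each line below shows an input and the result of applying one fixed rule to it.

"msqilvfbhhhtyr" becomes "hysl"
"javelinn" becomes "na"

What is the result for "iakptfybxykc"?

xckf

The pattern: swap the front and back halves of the string, then keep one character in every 3, starting at position 3 (positions 3rd, 6th, 9th, ...).
"iakptfybxykc" → "ybxykciakptf" → "xckf".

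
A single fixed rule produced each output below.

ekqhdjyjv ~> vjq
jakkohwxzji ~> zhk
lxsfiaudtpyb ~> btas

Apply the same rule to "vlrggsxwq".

qsr

The rule is to keep one character in every 3, starting at position 3 (positions 3rd, 6th, 9th, ...), then reverse the string.
"vlrggsxwq" → "rsq" → "qsr".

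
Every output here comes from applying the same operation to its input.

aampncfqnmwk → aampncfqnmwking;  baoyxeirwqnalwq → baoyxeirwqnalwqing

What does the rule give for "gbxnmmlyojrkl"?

The transformation: append "ing".
So "gbxnmmlyojrkl" becomes "gbxnmmlyojrkling".

gbxnmmlyojrkling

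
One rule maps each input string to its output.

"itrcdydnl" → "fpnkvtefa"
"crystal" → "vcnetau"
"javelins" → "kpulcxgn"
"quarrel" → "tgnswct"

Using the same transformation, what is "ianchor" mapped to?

What's happening: shift every letter 2 places forward in the alphabet (wrapping around), then move the last 3 characters to the front (rotate right by 3).
On "ianchor" that produces "jqtkcpe".

jqtkcpe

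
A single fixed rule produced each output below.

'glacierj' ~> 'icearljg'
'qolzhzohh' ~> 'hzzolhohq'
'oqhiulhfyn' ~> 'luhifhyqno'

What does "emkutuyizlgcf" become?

Rule — take characters alternately from the front and the back (1st, last, 2nd, 2nd-last, ...), then reverse the string.
"emkutuyizlgcf" → "efmckgultzuiy" → "yiuztlugkcmfe".

yiuztlugkcmfe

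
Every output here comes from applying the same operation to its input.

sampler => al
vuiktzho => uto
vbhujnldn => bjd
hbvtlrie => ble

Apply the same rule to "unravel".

Looking at the pairs, the operation is to keep one character in every 3, starting at position 2 (positions 2nd, 5th, 8th, ...).
Applying that to "unravel" gives "nv".

nv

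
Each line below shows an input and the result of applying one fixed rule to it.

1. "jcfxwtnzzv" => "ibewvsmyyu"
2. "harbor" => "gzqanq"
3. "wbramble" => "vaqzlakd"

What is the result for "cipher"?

bhogdq

The rule is to shift every letter 1 place backward in the alphabet (wrapping around).
On "cipher" that produces "bhogdq".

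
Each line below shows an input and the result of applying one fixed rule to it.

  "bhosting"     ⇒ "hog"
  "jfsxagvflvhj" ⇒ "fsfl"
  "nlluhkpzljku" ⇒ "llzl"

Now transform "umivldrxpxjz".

mixp

The rule is to swap each adjacent pair of characters (1↔2, 3↔4, ...), then keep one character in every 3, starting at position 1 (positions 1st, 4th, 7th, ...).
Applying that to "umivldrxpxjz" gives "mixp".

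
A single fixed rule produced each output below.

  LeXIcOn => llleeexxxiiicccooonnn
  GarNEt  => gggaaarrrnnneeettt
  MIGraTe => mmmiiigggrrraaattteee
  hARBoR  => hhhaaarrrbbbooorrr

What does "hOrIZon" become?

hhhooorrriiizzzooonnn

Each output is the input with this applied: repeat every character 3 times, then convert every letter to lowercase.
For "hOrIZon", step one produces "hhhOOOrrrIIIZZZooonnn"; step two turns that into "hhhooorrriiizzzooonnn".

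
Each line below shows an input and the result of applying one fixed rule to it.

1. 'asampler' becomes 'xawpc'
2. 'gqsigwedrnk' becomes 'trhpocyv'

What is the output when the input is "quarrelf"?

ccpwq

The transformation: delete the first 3 characters, then shift every letter 11 places forward in the alphabet (wrapping around).
Working it through for "quarrelf": intermediate "rrelf", final "ccpwq".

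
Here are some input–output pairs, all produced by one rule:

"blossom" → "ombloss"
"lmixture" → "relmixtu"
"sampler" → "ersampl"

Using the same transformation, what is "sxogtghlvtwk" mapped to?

The rule is to move the last 2 characters to the front (rotate right by 2).
So "sxogtghlvtwk" becomes "wksxogtghlvt".

wksxogtghlvt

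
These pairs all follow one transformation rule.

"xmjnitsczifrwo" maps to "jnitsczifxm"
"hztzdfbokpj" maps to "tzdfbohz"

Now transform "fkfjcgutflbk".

The pattern: delete the last 3 characters, then move the first 2 characters to the end (rotate left by 2).
On "fkfjcgutflbk": the first step gives "fkfjcgutf", and the second then gives "fjcgutffk".

fjcgutffk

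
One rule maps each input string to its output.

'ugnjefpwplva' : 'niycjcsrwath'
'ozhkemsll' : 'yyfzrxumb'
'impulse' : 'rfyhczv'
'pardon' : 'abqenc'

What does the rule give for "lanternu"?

haergany

What's happening: reverse the string, then shift every letter 13 places forward in the alphabet (wrapping around) — i.e. ROT13.
Working it through for "lanternu": intermediate "unretnal", final "haergany".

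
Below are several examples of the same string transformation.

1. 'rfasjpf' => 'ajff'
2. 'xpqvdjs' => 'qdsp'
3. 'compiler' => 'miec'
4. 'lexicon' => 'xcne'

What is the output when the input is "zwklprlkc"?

Rule — move the first 2 characters to the end (rotate left by 2), then keep every other character starting from the first (positions 1st, 3rd, 5th, ...).
Starting from "zwklprlkc": after the first operation, "klprlkczw"; after the second, "kplcw".

kplcw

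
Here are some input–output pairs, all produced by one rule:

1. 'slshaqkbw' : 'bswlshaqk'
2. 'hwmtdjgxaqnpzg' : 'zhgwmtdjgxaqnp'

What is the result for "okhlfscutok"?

The rule is to swap the first and last characters, then move the last 2 characters to the front (rotate right by 2).
"okhlfscutok" → "kkhlfscutoo" → "ookkhlfscut".
(Check on "slshaqkbw": → "wlshaqkbs" → "bswlshaqk" ✓)

ookkhlfscut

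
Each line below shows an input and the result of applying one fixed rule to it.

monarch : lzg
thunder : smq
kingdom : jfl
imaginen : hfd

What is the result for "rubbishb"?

In each case the input is transformed by: keep one character in every 3, starting at position 1 (positions 1st, 4th, 7th, ...), then shift every letter 1 place backward in the alphabet (wrapping around).
Applying both steps to "rubbishb": "rbh", then "qag".

qag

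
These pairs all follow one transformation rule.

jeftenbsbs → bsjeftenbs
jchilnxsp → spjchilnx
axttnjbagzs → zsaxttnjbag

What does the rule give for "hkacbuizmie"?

Looking at the pairs, the operation is to move the last 2 characters to the front (rotate right by 2).
Doing the same to "hkacbuizmie": "iehkacbuizm".

iehkacbuizm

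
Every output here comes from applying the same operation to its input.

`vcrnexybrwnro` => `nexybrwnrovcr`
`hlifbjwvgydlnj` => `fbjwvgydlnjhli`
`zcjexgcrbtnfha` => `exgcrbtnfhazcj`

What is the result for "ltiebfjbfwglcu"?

ebfjbfwglculti

The transformation: move the first 3 characters to the end (rotate left by 3).
So "ltiebfjbfwglcu" becomes "ebfjbfwglculti".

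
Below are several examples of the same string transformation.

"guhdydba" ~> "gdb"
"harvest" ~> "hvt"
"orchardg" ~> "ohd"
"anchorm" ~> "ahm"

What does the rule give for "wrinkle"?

wne

The rule is to keep one character in every 3, starting at position 1 (positions 1st, 4th, 7th, ...).
"wrinkle" → "wne".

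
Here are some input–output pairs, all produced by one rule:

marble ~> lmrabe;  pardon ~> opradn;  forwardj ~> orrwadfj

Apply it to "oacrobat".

oortaabc

What's happening: sort the characters into alphabetical order, then swap the front and back halves of the string.
Starting from "oacrobat": after the first operation, "aabcoort"; after the second, "oortaabc".
(Check on "marble": → "abelmr" → "lmrabe" ✓)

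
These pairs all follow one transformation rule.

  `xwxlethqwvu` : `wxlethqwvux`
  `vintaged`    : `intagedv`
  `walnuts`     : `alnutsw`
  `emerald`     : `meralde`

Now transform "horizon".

In each case the input is transformed by: move the first character to the end.
Doing the same to "horizon": "orizonh".

orizonh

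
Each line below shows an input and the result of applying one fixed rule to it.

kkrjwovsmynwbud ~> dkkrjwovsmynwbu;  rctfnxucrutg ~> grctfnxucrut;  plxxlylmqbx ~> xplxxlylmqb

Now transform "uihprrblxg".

What's happening: move the last character to the front.
Applying that to "uihprrblxg" gives "guihprrblx".

guihprrblx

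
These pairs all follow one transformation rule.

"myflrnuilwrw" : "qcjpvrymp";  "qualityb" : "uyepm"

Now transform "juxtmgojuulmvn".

Each output is the input with this applied: shift every letter 4 places forward in the alphabet (wrapping around), then delete the last 3 characters.
Starting from "juxtmgojuulmvn": after the first operation, "nybxqksnyypqzr"; after the second, "nybxqksnyyp".

nybxqksnyyp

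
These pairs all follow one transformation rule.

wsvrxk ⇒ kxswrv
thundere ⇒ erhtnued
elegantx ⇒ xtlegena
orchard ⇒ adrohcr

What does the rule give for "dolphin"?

Looking at the pairs, the operation is to swap each adjacent pair of characters (1↔2, 3↔4, ...), then move the last 2 characters to the front (rotate right by 2).
For "dolphin", step one produces "odplihn"; step two turns that into "hnodpli".

hnodpli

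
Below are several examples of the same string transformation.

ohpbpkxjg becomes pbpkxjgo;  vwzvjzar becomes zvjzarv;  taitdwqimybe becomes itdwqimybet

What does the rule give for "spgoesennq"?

goesennqs

The pattern: move the first 2 characters to the end (rotate left by 2), then delete the last character.
On "spgoesennq": the first step gives "goesennqsp", and the second then gives "goesennqs".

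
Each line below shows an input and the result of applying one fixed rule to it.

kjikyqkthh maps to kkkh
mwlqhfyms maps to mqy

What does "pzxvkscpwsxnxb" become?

In each case the input is transformed by: keep one character in every 3, starting at position 1 (positions 1st, 4th, 7th, ...).
"pzxvkscpwsxnxb" → "pvcsx".

pvcsx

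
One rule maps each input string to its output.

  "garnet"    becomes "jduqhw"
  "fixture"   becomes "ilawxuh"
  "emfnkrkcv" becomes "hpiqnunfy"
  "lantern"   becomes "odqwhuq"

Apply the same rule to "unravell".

The rule is to shift every letter 3 places forward in the alphabet (wrapping around).
"unravell" → "xqudyhoo".

xqudyhoo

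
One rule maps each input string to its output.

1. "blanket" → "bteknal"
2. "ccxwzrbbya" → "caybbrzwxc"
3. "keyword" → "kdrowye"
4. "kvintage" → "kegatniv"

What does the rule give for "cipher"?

Each output is the input with this applied: move the first character to the end, then reverse the string.
On "cipher": the first step gives "ipherc", and the second then gives "crehpi".
(Check on "ccxwzrbbya": → "cxwzrbbyac" → "caybbrzwxc" ✓)

crehpi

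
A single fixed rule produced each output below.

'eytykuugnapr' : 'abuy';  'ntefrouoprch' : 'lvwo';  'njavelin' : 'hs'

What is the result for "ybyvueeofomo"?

Rule — keep one character in every 3, starting at position 3 (positions 3rd, 6th, 9th, ...), then shift every letter 7 places forward in the alphabet (wrapping around).
Applying both steps to "ybyvueeofomo": "yefo", then "flmv".

flmv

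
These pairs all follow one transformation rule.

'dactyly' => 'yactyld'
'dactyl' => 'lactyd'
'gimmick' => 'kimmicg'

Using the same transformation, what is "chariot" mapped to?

The pattern: swap the first and last characters.
Applying that to "chariot" gives "tharioc".

tharioc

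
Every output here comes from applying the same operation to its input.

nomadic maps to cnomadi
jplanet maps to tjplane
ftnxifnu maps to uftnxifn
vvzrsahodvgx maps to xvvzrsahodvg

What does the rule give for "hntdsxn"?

Looking at the pairs, the operation is to move the last character to the front.
"hntdsxn" → "nhntdsx".

nhntdsx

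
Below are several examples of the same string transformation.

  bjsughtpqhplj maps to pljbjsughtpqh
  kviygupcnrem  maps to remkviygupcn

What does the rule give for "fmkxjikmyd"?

Each output is the input with this applied: move the last 3 characters to the front (rotate right by 3).
On "fmkxjikmyd" that produces "mydfmkxjik".

mydfmkxjik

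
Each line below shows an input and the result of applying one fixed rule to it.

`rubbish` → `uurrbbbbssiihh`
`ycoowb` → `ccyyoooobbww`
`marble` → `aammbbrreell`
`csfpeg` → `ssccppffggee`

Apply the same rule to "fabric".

In each case the input is transformed by: swap each adjacent pair of characters (1↔2, 3↔4, ...), then double every character.
For "fabric", step one produces "afrbci"; step two turns that into "aaffrrbbccii".

aaffrrbbccii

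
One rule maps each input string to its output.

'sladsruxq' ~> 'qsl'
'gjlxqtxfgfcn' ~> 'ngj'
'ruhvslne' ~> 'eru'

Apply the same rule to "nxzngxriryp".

What's happening: move the first 2 characters to the end (rotate left by 2), then keep only the last 3 characters.
On "nxzngxriryp": the first step gives "zngxrirypnx", and the second then gives "pnx".

pnx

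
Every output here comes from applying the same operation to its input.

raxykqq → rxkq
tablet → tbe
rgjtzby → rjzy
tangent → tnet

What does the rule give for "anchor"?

aco

Each output is the input with this applied: keep every other character starting from the first (positions 1st, 3rd, 5th, ...).
For "anchor" the result is "aco".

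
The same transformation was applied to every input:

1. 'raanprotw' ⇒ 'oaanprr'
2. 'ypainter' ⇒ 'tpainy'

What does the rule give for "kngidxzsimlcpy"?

What's happening: delete the last 2 characters, then swap the first and last characters.
"kngidxzsimlcpy" → "kngidxzsimlc" → "cngidxzsimlk".

cngidxzsimlk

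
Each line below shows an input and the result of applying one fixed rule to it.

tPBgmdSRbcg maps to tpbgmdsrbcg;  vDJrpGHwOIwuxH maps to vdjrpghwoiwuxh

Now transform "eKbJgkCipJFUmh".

ekbjgkcipjfumh

Rule — convert every letter to lowercase.
Doing the same to "eKbJgkCipJFUmh": "ekbjgkcipjfumh".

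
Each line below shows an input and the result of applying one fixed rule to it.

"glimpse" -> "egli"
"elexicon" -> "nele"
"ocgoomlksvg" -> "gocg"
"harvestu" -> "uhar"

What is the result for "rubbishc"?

crub

The rule is to move the first 3 characters to the end (rotate left by 3), then keep only the last 4 characters.
For "rubbishc", step one produces "bishcrub"; step two turns that into "crub".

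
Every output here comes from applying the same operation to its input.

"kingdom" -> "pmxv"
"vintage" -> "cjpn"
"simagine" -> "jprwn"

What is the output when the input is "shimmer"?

Looking at the pairs, the operation is to shift every letter 9 places forward in the alphabet (wrapping around), then delete the first 3 characters.
"shimmer" → "vvna".

vvna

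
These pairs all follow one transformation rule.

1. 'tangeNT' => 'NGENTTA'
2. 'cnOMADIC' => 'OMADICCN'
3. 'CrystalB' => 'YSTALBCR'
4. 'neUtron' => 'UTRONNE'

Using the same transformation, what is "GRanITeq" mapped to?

ANITEQGR

Looking at the pairs, the operation is to move the first 2 characters to the end (rotate left by 2), then convert every letter to uppercase.
On "GRanITeq" that produces "ANITEQGR".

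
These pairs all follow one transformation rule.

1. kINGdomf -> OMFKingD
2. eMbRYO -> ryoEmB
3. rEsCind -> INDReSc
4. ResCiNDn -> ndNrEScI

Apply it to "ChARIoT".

The pattern: move the last 3 characters to the front (rotate right by 3), then flip the case of every letter.
Applying both steps to "ChARIoT": "IoTChAR", then "iOtcHar".

iOtcHar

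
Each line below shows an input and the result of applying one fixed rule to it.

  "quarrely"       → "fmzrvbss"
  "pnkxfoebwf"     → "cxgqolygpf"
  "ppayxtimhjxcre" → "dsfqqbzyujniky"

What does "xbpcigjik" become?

kjlycqdjh

The pattern: shift every letter 1 place forward in the alphabet (wrapping around), then move the last 3 characters to the front (rotate right by 3).
For "xbpcigjik", step one produces "ycqdjhkjl"; step two turns that into "kjlycqdjh".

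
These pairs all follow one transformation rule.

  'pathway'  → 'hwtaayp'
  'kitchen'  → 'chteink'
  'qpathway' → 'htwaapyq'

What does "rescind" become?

Each output is the input with this applied: take characters alternately from the front and the back (1st, last, 2nd, 2nd-last, ...), then reverse the string.
Working it through for "rescind": intermediate "rdensic", final "cisnedr".

cisnedr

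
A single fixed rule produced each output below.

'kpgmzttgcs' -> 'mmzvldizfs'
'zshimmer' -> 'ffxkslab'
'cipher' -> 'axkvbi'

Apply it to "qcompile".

ibexjvhf

The rule is to shift every letter 7 places backward in the alphabet (wrapping around), then swap the front and back halves of the string.
Applying both steps to "qcompile": "jvhfibex", then "ibexjvhf".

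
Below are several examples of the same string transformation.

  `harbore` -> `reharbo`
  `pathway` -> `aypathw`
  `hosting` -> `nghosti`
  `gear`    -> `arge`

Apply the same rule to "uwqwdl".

dluwqw

Looking at the pairs, the operation is to move the last 2 characters to the front (rotate right by 2).
Applying that to "uwqwdl" gives "dluwqw".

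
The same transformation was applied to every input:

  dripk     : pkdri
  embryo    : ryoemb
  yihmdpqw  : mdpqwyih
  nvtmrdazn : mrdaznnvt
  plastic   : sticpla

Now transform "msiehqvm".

What's happening: move the first 3 characters to the end (rotate left by 3).
For "msiehqvm" the result is "ehqvmmsi".

ehqvmmsi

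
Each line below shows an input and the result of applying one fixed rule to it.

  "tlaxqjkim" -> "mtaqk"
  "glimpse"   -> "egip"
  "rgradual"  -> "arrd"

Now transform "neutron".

Each output is the input with this applied: keep every other character starting from the first (positions 1st, 3rd, 5th, ...), then move the last character to the front.
Working it through for "neutron": intermediate "nurn", final "nnur".

nnur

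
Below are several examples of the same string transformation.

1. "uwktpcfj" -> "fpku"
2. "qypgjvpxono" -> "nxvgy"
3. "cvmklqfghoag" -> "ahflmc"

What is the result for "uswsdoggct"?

cgdwu

What's happening: reverse the string, then keep every other character starting from the second (positions 2nd, 4th, 6th, ...).
On "uswsdoggct": the first step gives "tcggodswsu", and the second then gives "cgdwu".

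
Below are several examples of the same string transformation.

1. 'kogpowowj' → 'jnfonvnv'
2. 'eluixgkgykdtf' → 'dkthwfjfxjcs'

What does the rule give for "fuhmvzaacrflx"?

etgluyzzbqek

The pattern: delete the last character, then shift every letter 1 place backward in the alphabet (wrapping around).
Working it through for "fuhmvzaacrflx": intermediate "fuhmvzaacrfl", final "etgluyzzbqek".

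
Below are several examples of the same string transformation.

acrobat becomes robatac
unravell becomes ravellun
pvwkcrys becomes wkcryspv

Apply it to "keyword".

The rule is to move the first 2 characters to the end (rotate left by 2).
"keyword" → "ywordke".

ywordke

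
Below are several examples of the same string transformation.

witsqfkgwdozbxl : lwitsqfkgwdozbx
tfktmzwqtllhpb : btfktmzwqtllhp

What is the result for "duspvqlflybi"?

What's happening: move the last character to the front.
On "duspvqlflybi" that produces "iduspvqlflyb".

iduspvqlflyb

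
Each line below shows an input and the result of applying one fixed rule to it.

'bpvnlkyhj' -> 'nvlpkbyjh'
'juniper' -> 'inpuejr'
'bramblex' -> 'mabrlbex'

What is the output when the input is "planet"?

naeltp

In each case the input is transformed by: move the first 3 characters to the end (rotate left by 3), then take characters alternately from the front and the back (1st, last, 2nd, 2nd-last, ...).
On "planet": the first step gives "netpla", and the second then gives "naeltp".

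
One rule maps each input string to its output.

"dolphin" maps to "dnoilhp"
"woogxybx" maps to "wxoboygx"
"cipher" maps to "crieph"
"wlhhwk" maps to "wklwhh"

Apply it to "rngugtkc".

rcnkgtug

The transformation: take characters alternately from the front and the back (1st, last, 2nd, 2nd-last, ...).
On "rngugtkc" that produces "rcnkgtug".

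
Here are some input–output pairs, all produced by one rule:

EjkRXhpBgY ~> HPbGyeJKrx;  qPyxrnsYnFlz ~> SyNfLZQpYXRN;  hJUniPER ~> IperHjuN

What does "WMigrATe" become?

What's happening: flip the case of every letter, then swap the front and back halves of the string.
For "WMigrATe" the result is "RatEwmIG".

RatEwmIG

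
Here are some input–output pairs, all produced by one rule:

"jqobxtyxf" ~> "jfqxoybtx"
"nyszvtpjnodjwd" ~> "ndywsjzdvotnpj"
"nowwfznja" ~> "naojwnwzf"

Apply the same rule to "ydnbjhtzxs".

ysdxnzbtjh

What's happening: take characters alternately from the front and the back (1st, last, 2nd, 2nd-last, ...).
On "ydnbjhtzxs" that produces "ysdxnzbtjh".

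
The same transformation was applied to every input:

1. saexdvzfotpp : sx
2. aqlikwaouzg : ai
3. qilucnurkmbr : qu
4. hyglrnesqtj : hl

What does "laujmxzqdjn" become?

lj

The pattern: keep one character in every 3, starting at position 1 (positions 1st, 4th, 7th, ...), then keep only the first 2 characters.
"laujmxzqdjn" → "lj".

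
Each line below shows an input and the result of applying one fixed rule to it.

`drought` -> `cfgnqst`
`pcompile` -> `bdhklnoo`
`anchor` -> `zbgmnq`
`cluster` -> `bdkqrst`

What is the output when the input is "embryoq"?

adlnpqx

Each output is the input with this applied: sort the characters into alphabetical order, then shift every letter 1 place backward in the alphabet (wrapping around).
"embryoq" → "bemoqry" → "adlnpqx".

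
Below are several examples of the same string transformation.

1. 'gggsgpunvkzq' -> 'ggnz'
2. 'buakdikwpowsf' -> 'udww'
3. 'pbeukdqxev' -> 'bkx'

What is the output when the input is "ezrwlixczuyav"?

zlcy

What's happening: keep one character in every 3, starting at position 2 (positions 2nd, 5th, 8th, ...).
On "ezrwlixczuyav" that produces "zlcy".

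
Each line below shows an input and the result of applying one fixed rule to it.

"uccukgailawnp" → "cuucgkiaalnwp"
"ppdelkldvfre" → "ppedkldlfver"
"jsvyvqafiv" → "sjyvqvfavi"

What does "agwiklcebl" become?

The transformation: swap each adjacent pair of characters (1↔2, 3↔4, ...).
Applying that to "agwiklcebl" gives "gaiwlkeclb".

gaiwlkeclb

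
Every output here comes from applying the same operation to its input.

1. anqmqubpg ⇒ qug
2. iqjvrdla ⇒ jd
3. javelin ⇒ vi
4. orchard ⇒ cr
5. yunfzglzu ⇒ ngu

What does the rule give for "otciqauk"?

ca

The rule is to keep one character in every 3, starting at position 3 (positions 3rd, 6th, 9th, ...).
On "otciqauk" that produces "ca".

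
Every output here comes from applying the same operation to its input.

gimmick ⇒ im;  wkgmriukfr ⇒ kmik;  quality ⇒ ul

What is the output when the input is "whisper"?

In each case the input is transformed by: delete the last 2 characters, then keep every other character starting from the second (positions 2nd, 4th, 6th, ...).
For "whisper", step one produces "whisp"; step two turns that into "hs".
(Check on "wkgmriukfr": → "wkgmriuk" → "kmik" ✓)

hs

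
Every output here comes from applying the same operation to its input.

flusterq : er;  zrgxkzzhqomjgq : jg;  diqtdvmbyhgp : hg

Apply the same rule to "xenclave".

In each case the input is transformed by: move the last character to the front, then keep only the last 2 characters.
Applying that to "xenclave" gives "av".

av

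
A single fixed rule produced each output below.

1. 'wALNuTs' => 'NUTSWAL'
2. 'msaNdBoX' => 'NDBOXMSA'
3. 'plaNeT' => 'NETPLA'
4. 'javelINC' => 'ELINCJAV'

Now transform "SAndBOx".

In each case the input is transformed by: move the first 3 characters to the end (rotate left by 3), then convert every letter to uppercase.
For "SAndBOx", step one produces "dBOxSAn"; step two turns that into "DBOXSAN".

DBOXSAN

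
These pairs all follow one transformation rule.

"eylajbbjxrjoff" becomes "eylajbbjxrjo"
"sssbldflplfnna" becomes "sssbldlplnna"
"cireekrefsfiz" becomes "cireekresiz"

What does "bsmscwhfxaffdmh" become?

Rule — remove every "f".
For "bsmscwhfxaffdmh" the result is "bsmscwhxadmh".

bsmscwhxadmh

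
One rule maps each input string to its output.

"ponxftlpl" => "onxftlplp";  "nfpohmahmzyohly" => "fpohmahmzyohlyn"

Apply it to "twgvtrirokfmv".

What's happening: move the first character to the end.
So "twgvtrirokfmv" becomes "wgvtrirokfmvt".

wgvtrirokfmvt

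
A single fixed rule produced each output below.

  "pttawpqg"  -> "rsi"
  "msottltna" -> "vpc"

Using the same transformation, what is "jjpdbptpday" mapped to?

What's happening: shift every letter 2 places forward in the alphabet (wrapping around), then keep only the last 3 characters.
For "jjpdbptpday", step one produces "llrfdrvrfca"; step two turns that into "fca".

fca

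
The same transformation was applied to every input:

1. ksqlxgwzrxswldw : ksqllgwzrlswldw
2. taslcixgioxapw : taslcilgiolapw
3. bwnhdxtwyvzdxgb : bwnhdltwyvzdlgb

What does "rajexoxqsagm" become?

rajelolqsagm

In each case the input is transformed by: replace every "x" with "l".
For "rajexoxqsagm" the result is "rajelolqsagm".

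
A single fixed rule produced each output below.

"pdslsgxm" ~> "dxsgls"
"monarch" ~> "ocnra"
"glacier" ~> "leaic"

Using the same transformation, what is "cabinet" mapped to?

aebni

Rule — take characters alternately from the front and the back (1st, last, 2nd, 2nd-last, ...), then delete the first 2 characters.
Applying both steps to "cabinet": "ctaebni", then "aebni".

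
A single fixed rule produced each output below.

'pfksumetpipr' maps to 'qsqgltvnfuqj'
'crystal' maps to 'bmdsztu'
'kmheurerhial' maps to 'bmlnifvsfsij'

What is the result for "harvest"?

Each output is the input with this applied: move the last 2 characters to the front (rotate right by 2), then shift every letter 1 place forward in the alphabet (wrapping around).
On "harvest": the first step gives "stharve", and the second then gives "tuibswf".

tuibswf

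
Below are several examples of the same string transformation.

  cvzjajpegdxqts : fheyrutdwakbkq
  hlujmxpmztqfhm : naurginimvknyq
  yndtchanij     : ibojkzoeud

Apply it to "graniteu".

jufvhsbo

The rule is to shift every letter 1 place forward in the alphabet (wrapping around), then swap the front and back halves of the string.
On "graniteu": the first step gives "hsbojufv", and the second then gives "jufvhsbo".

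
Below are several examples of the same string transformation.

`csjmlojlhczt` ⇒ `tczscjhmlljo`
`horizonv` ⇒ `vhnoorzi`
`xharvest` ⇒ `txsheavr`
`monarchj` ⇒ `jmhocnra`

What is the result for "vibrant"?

tvniabr

Each output is the input with this applied: reverse the string, then take characters alternately from the front and the back (1st, last, 2nd, 2nd-last, ...).
Starting from "vibrant": after the first operation, "tnarbiv"; after the second, "tvniabr".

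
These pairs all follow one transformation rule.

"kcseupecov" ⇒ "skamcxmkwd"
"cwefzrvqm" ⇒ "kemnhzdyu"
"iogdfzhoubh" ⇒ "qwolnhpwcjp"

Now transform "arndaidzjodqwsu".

izvliqlhrwlyeac

The rule is to shift every letter 8 places forward in the alphabet (wrapping around).
So "arndaidzjodqwsu" becomes "izvliqlhrwlyeac".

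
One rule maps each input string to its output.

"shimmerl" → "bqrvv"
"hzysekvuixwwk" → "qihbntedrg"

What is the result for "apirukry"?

jyrad

The rule is to shift every letter 9 places forward in the alphabet (wrapping around), then delete the last 3 characters.
For "apirukry", step one produces "jyradtah"; step two turns that into "jyrad".
(Check on "hzysekvuixwwk": → "qihbntedrgfft" → "qihbntedrg" ✓)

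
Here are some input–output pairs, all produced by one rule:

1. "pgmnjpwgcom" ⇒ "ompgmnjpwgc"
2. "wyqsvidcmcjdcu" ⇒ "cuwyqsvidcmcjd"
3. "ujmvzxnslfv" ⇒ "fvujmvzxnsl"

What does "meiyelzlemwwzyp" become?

ypmeiyelzlemwwz

In each case the input is transformed by: move the last 2 characters to the front (rotate right by 2).
Applying that to "meiyelzlemwwzyp" gives "ypmeiyelzlemwwz".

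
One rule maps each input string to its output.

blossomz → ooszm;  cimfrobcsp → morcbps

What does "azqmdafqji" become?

qadqfij

The transformation: swap each adjacent pair of characters (1↔2, 3↔4, ...), then delete the first 3 characters.
For "azqmdafqji", step one produces "zamqadqfij"; step two turns that into "qadqfij".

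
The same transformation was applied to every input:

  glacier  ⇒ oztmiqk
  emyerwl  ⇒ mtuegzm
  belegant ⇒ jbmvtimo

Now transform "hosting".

Looking at the pairs, the operation is to take characters alternately from the front and the back (1st, last, 2nd, 2nd-last, ...), then shift every letter 8 places forward in the alphabet (wrapping around).
Starting from "hosting": after the first operation, "hgonsit"; after the second, "powvaqb".

powvaqb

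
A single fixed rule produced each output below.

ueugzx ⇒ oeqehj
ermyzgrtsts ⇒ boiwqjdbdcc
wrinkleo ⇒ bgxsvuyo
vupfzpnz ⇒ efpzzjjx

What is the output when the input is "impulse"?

The pattern: swap each adjacent pair of characters (1↔2, 3↔4, ...), then shift every letter 10 places forward in the alphabet (wrapping around).
"impulse" → "miupsle" → "wsezcvo".
(Check on "wrinkleo": → "rwnilkoe" → "bgxsvuyo" ✓)

wsezcvo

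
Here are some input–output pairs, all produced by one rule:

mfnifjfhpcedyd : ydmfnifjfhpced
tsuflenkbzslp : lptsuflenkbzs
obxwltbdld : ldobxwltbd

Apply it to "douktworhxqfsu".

The transformation: move the last 2 characters to the front (rotate right by 2).
Applying that to "douktworhxqfsu" gives "sudouktworhxqf".

sudouktworhxqf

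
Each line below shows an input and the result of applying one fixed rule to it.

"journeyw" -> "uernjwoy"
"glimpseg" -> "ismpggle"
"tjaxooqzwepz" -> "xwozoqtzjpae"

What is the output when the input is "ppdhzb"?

The rule is to take characters alternately from the front and the back (1st, last, 2nd, 2nd-last, ...), then swap the front and back halves of the string.
Starting from "ppdhzb": after the first operation, "pbpzdh"; after the second, "zdhpbp".
(Check on "journeyw": → "jwoyuern" → "uernjwoy" ✓)

zdhpbp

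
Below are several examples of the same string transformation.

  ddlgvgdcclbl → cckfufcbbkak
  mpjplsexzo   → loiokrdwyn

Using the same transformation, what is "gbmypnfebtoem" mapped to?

Each output is the input with this applied: shift every letter 1 place backward in the alphabet (wrapping around).
Applying that to "gbmypnfebtoem" gives "falxomedasndl".

falxomedasndl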